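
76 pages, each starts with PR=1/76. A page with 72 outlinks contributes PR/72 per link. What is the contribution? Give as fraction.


Initial PR = 1/76 = 1/76
Outlinks = 72
Contribution per link = PR / outlinks
= 1/76 / 72
= 1/5472

1/5472


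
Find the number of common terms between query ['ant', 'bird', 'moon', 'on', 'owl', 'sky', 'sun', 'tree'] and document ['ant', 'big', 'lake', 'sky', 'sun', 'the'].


Query terms: ['ant', 'bird', 'moon', 'on', 'owl', 'sky', 'sun', 'tree']
Document terms: ['ant', 'big', 'lake', 'sky', 'sun', 'the']
Common terms: ['ant', 'sky', 'sun']
Overlap count = 3

3


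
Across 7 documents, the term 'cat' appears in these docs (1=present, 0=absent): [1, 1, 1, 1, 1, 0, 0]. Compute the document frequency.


Checking each document for 'cat':
Doc 1: present
Doc 2: present
Doc 3: present
Doc 4: present
Doc 5: present
Doc 6: absent
Doc 7: absent
df = sum of presences = 1 + 1 + 1 + 1 + 1 + 0 + 0 = 5

5


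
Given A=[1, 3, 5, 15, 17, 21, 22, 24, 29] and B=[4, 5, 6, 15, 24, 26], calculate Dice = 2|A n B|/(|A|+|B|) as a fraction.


A intersect B = [5, 15, 24]
|A intersect B| = 3
|A| = 9, |B| = 6
Dice = 2*3 / (9+6)
= 6 / 15 = 2/5

2/5


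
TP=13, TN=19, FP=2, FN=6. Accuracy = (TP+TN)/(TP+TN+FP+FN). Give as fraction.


Accuracy = (TP + TN) / (TP + TN + FP + FN)
TP + TN = 13 + 19 = 32
Total = 13 + 19 + 2 + 6 = 40
Accuracy = 32 / 40 = 4/5

4/5


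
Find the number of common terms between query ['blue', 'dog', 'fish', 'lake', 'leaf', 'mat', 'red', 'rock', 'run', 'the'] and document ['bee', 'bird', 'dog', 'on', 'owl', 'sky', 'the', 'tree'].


Query terms: ['blue', 'dog', 'fish', 'lake', 'leaf', 'mat', 'red', 'rock', 'run', 'the']
Document terms: ['bee', 'bird', 'dog', 'on', 'owl', 'sky', 'the', 'tree']
Common terms: ['dog', 'the']
Overlap count = 2

2


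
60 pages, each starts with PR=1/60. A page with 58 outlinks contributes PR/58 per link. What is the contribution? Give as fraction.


Initial PR = 1/60 = 1/60
Outlinks = 58
Contribution per link = PR / outlinks
= 1/60 / 58
= 1/3480

1/3480


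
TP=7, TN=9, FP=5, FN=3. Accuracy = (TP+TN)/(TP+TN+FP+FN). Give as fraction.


Accuracy = (TP + TN) / (TP + TN + FP + FN)
TP + TN = 7 + 9 = 16
Total = 7 + 9 + 5 + 3 = 24
Accuracy = 16 / 24 = 2/3

2/3


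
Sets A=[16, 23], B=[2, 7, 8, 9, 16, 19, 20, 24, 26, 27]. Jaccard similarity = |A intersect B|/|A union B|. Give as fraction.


A intersect B = [16]
|A intersect B| = 1
A union B = [2, 7, 8, 9, 16, 19, 20, 23, 24, 26, 27]
|A union B| = 11
Jaccard = 1/11 = 1/11

1/11


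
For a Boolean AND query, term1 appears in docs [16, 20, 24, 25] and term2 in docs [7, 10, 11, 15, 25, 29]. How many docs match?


Boolean AND: find intersection of posting lists
term1 docs: [16, 20, 24, 25]
term2 docs: [7, 10, 11, 15, 25, 29]
Intersection: [25]
|intersection| = 1

1


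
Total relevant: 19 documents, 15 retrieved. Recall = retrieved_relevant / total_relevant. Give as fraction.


Recall = retrieved_relevant / total_relevant
= 15 / 19
= 15 / (15 + 4)
= 15/19

15/19


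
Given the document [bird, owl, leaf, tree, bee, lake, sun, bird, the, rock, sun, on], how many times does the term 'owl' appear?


Document has 12 words
Scanning for 'owl':
Found at positions: [1]
Count = 1

1


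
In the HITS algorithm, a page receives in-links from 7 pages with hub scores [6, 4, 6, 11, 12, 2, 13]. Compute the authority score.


Authority = sum of hub scores of in-linkers
In-link 1: hub score = 6
In-link 2: hub score = 4
In-link 3: hub score = 6
In-link 4: hub score = 11
In-link 5: hub score = 12
In-link 6: hub score = 2
In-link 7: hub score = 13
Authority = 6 + 4 + 6 + 11 + 12 + 2 + 13 = 54

54


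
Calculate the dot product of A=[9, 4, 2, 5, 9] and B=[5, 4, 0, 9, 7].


Dot product = sum of element-wise products
A[0]*B[0] = 9*5 = 45
A[1]*B[1] = 4*4 = 16
A[2]*B[2] = 2*0 = 0
A[3]*B[3] = 5*9 = 45
A[4]*B[4] = 9*7 = 63
Sum = 45 + 16 + 0 + 45 + 63 = 169

169


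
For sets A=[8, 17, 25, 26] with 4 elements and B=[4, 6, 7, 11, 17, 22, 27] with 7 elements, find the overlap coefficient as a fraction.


A intersect B = [17]
|A intersect B| = 1
min(|A|, |B|) = min(4, 7) = 4
Overlap = 1 / 4 = 1/4

1/4


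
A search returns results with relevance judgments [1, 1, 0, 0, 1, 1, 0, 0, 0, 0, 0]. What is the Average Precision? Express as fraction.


Computing P@k for each relevant position:
Position 1: relevant, P@1 = 1/1 = 1
Position 2: relevant, P@2 = 2/2 = 1
Position 3: not relevant
Position 4: not relevant
Position 5: relevant, P@5 = 3/5 = 3/5
Position 6: relevant, P@6 = 4/6 = 2/3
Position 7: not relevant
Position 8: not relevant
Position 9: not relevant
Position 10: not relevant
Position 11: not relevant
Sum of P@k = 1 + 1 + 3/5 + 2/3 = 49/15
AP = 49/15 / 4 = 49/60

49/60


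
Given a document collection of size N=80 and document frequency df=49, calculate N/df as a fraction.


IDF ratio = N / df
= 80 / 49
= 80/49

80/49


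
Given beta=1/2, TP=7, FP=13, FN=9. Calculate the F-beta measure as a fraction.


P = TP/(TP+FP) = 7/20 = 7/20
R = TP/(TP+FN) = 7/16 = 7/16
beta^2 = 1/2^2 = 1/4
(1 + beta^2) = 5/4
Numerator = (1+beta^2)*P*R = 49/256
Denominator = beta^2*P + R = 7/80 + 7/16 = 21/40
F_beta = 35/96

35/96


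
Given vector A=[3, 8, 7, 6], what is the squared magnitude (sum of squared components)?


|A|^2 = sum of squared components
A[0]^2 = 3^2 = 9
A[1]^2 = 8^2 = 64
A[2]^2 = 7^2 = 49
A[3]^2 = 6^2 = 36
Sum = 9 + 64 + 49 + 36 = 158

158


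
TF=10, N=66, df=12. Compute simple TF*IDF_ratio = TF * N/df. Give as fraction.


TF * (N/df)
= 10 * (66/12)
= 10 * 11/2
= 55

55


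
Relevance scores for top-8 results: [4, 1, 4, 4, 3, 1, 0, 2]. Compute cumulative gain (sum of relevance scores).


Cumulative Gain = sum of relevance scores
Position 1: rel=4, running sum=4
Position 2: rel=1, running sum=5
Position 3: rel=4, running sum=9
Position 4: rel=4, running sum=13
Position 5: rel=3, running sum=16
Position 6: rel=1, running sum=17
Position 7: rel=0, running sum=17
Position 8: rel=2, running sum=19
CG = 19

19


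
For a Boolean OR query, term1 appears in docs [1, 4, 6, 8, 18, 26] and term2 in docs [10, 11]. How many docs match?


Boolean OR: find union of posting lists
term1 docs: [1, 4, 6, 8, 18, 26]
term2 docs: [10, 11]
Union: [1, 4, 6, 8, 10, 11, 18, 26]
|union| = 8

8


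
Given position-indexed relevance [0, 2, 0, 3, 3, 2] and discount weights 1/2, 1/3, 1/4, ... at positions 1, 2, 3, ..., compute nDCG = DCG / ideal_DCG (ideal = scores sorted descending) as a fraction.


Position discount weights w_i = 1/(i+1) for i=1..6:
Weights = [1/2, 1/3, 1/4, 1/5, 1/6, 1/7]
Actual relevance: [0, 2, 0, 3, 3, 2]
DCG = 0/2 + 2/3 + 0/4 + 3/5 + 3/6 + 2/7 = 431/210
Ideal relevance (sorted desc): [3, 3, 2, 2, 0, 0]
Ideal DCG = 3/2 + 3/3 + 2/4 + 2/5 + 0/6 + 0/7 = 17/5
nDCG = DCG / ideal_DCG = 431/210 / 17/5 = 431/714

431/714


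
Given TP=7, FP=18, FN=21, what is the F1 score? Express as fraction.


F1 = 2 * P * R / (P + R)
P = TP/(TP+FP) = 7/25 = 7/25
R = TP/(TP+FN) = 7/28 = 1/4
2 * P * R = 2 * 7/25 * 1/4 = 7/50
P + R = 7/25 + 1/4 = 53/100
F1 = 7/50 / 53/100 = 14/53

14/53


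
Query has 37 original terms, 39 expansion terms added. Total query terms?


Original terms: 37
Expansion terms: 39
Total = 37 + 39 = 76

76


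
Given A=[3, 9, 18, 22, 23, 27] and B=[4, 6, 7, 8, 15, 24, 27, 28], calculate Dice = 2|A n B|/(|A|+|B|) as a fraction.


A intersect B = [27]
|A intersect B| = 1
|A| = 6, |B| = 8
Dice = 2*1 / (6+8)
= 2 / 14 = 1/7

1/7


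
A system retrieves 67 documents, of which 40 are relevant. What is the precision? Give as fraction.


Precision = relevant_retrieved / total_retrieved
= 40 / 67
= 40 / (40 + 27)
= 40/67

40/67


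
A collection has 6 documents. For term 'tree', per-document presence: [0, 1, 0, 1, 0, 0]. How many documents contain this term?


Checking each document for 'tree':
Doc 1: absent
Doc 2: present
Doc 3: absent
Doc 4: present
Doc 5: absent
Doc 6: absent
df = sum of presences = 0 + 1 + 0 + 1 + 0 + 0 = 2

2


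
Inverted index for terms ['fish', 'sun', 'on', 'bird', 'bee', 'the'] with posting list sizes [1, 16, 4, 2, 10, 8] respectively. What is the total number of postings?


Summing posting list sizes:
'fish': 1 postings
'sun': 16 postings
'on': 4 postings
'bird': 2 postings
'bee': 10 postings
'the': 8 postings
Total = 1 + 16 + 4 + 2 + 10 + 8 = 41

41


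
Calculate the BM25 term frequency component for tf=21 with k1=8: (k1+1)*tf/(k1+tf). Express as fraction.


BM25 TF component = (k1+1)*tf / (k1+tf)
k1 = 8, tf = 21
Numerator = (8+1)*21 = 189
Denominator = 8 + 21 = 29
= 189/29 = 189/29

189/29


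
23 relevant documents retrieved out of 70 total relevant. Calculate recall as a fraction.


Recall = retrieved_relevant / total_relevant
= 23 / 70
= 23 / (23 + 47)
= 23/70

23/70


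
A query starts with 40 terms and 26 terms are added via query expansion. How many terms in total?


Original terms: 40
Expansion terms: 26
Total = 40 + 26 = 66

66


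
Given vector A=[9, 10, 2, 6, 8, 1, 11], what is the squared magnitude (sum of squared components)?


|A|^2 = sum of squared components
A[0]^2 = 9^2 = 81
A[1]^2 = 10^2 = 100
A[2]^2 = 2^2 = 4
A[3]^2 = 6^2 = 36
A[4]^2 = 8^2 = 64
A[5]^2 = 1^2 = 1
A[6]^2 = 11^2 = 121
Sum = 81 + 100 + 4 + 36 + 64 + 1 + 121 = 407

407


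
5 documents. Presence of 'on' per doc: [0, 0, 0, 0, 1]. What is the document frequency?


Checking each document for 'on':
Doc 1: absent
Doc 2: absent
Doc 3: absent
Doc 4: absent
Doc 5: present
df = sum of presences = 0 + 0 + 0 + 0 + 1 = 1

1


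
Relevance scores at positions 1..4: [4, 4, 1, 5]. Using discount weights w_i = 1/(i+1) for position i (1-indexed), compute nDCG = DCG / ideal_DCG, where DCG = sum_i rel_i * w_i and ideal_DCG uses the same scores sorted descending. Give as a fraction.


Position discount weights w_i = 1/(i+1) for i=1..4:
Weights = [1/2, 1/3, 1/4, 1/5]
Actual relevance: [4, 4, 1, 5]
DCG = 4/2 + 4/3 + 1/4 + 5/5 = 55/12
Ideal relevance (sorted desc): [5, 4, 4, 1]
Ideal DCG = 5/2 + 4/3 + 4/4 + 1/5 = 151/30
nDCG = DCG / ideal_DCG = 55/12 / 151/30 = 275/302

275/302


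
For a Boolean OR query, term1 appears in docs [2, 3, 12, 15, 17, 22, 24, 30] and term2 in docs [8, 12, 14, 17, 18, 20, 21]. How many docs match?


Boolean OR: find union of posting lists
term1 docs: [2, 3, 12, 15, 17, 22, 24, 30]
term2 docs: [8, 12, 14, 17, 18, 20, 21]
Union: [2, 3, 8, 12, 14, 15, 17, 18, 20, 21, 22, 24, 30]
|union| = 13

13


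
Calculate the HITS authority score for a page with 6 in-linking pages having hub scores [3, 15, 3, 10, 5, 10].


Authority = sum of hub scores of in-linkers
In-link 1: hub score = 3
In-link 2: hub score = 15
In-link 3: hub score = 3
In-link 4: hub score = 10
In-link 5: hub score = 5
In-link 6: hub score = 10
Authority = 3 + 15 + 3 + 10 + 5 + 10 = 46

46


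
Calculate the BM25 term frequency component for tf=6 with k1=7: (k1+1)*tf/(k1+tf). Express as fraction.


BM25 TF component = (k1+1)*tf / (k1+tf)
k1 = 7, tf = 6
Numerator = (7+1)*6 = 48
Denominator = 7 + 6 = 13
= 48/13 = 48/13

48/13


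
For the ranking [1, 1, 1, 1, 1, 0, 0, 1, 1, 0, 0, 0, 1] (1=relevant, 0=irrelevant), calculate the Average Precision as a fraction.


Computing P@k for each relevant position:
Position 1: relevant, P@1 = 1/1 = 1
Position 2: relevant, P@2 = 2/2 = 1
Position 3: relevant, P@3 = 3/3 = 1
Position 4: relevant, P@4 = 4/4 = 1
Position 5: relevant, P@5 = 5/5 = 1
Position 6: not relevant
Position 7: not relevant
Position 8: relevant, P@8 = 6/8 = 3/4
Position 9: relevant, P@9 = 7/9 = 7/9
Position 10: not relevant
Position 11: not relevant
Position 12: not relevant
Position 13: relevant, P@13 = 8/13 = 8/13
Sum of P@k = 1 + 1 + 1 + 1 + 1 + 3/4 + 7/9 + 8/13 = 3343/468
AP = 3343/468 / 8 = 3343/3744

3343/3744


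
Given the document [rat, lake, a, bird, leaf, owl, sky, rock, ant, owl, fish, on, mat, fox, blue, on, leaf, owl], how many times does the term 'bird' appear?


Document has 18 words
Scanning for 'bird':
Found at positions: [3]
Count = 1

1


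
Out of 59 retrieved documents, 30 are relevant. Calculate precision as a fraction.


Precision = relevant_retrieved / total_retrieved
= 30 / 59
= 30 / (30 + 29)
= 30/59

30/59


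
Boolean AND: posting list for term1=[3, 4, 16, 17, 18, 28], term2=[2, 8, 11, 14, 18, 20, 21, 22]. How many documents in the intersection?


Boolean AND: find intersection of posting lists
term1 docs: [3, 4, 16, 17, 18, 28]
term2 docs: [2, 8, 11, 14, 18, 20, 21, 22]
Intersection: [18]
|intersection| = 1

1


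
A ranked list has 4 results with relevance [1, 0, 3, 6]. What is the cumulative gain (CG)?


Cumulative Gain = sum of relevance scores
Position 1: rel=1, running sum=1
Position 2: rel=0, running sum=1
Position 3: rel=3, running sum=4
Position 4: rel=6, running sum=10
CG = 10

10


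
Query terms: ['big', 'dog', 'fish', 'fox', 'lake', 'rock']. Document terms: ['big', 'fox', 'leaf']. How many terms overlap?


Query terms: ['big', 'dog', 'fish', 'fox', 'lake', 'rock']
Document terms: ['big', 'fox', 'leaf']
Common terms: ['big', 'fox']
Overlap count = 2

2


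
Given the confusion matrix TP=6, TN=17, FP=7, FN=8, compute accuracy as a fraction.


Accuracy = (TP + TN) / (TP + TN + FP + FN)
TP + TN = 6 + 17 = 23
Total = 6 + 17 + 7 + 8 = 38
Accuracy = 23 / 38 = 23/38

23/38


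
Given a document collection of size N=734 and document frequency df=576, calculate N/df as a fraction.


IDF ratio = N / df
= 734 / 576
= 367/288

367/288


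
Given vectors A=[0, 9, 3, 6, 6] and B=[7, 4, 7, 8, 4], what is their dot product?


Dot product = sum of element-wise products
A[0]*B[0] = 0*7 = 0
A[1]*B[1] = 9*4 = 36
A[2]*B[2] = 3*7 = 21
A[3]*B[3] = 6*8 = 48
A[4]*B[4] = 6*4 = 24
Sum = 0 + 36 + 21 + 48 + 24 = 129

129


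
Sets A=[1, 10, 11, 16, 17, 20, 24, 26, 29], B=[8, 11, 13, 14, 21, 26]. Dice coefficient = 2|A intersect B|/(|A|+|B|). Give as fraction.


A intersect B = [11, 26]
|A intersect B| = 2
|A| = 9, |B| = 6
Dice = 2*2 / (9+6)
= 4 / 15 = 4/15

4/15


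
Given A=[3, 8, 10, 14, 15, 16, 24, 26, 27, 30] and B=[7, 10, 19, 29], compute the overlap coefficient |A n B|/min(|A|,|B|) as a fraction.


A intersect B = [10]
|A intersect B| = 1
min(|A|, |B|) = min(10, 4) = 4
Overlap = 1 / 4 = 1/4

1/4


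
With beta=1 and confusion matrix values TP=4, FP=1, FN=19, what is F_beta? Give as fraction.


P = TP/(TP+FP) = 4/5 = 4/5
R = TP/(TP+FN) = 4/23 = 4/23
beta^2 = 1^2 = 1
(1 + beta^2) = 2
Numerator = (1+beta^2)*P*R = 32/115
Denominator = beta^2*P + R = 4/5 + 4/23 = 112/115
F_beta = 2/7

2/7


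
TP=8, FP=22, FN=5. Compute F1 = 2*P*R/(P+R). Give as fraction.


F1 = 2 * P * R / (P + R)
P = TP/(TP+FP) = 8/30 = 4/15
R = TP/(TP+FN) = 8/13 = 8/13
2 * P * R = 2 * 4/15 * 8/13 = 64/195
P + R = 4/15 + 8/13 = 172/195
F1 = 64/195 / 172/195 = 16/43

16/43


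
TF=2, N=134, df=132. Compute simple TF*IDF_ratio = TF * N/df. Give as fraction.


TF * (N/df)
= 2 * (134/132)
= 2 * 67/66
= 67/33

67/33


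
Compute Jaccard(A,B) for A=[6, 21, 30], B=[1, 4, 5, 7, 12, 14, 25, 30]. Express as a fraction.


A intersect B = [30]
|A intersect B| = 1
A union B = [1, 4, 5, 6, 7, 12, 14, 21, 25, 30]
|A union B| = 10
Jaccard = 1/10 = 1/10

1/10


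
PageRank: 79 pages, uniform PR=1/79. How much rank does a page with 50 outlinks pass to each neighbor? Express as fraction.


Initial PR = 1/79 = 1/79
Outlinks = 50
Contribution per link = PR / outlinks
= 1/79 / 50
= 1/3950

1/3950


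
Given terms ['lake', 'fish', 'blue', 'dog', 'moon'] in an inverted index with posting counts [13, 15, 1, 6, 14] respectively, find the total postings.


Summing posting list sizes:
'lake': 13 postings
'fish': 15 postings
'blue': 1 postings
'dog': 6 postings
'moon': 14 postings
Total = 13 + 15 + 1 + 6 + 14 = 49

49


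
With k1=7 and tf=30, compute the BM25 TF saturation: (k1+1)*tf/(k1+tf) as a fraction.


BM25 TF component = (k1+1)*tf / (k1+tf)
k1 = 7, tf = 30
Numerator = (7+1)*30 = 240
Denominator = 7 + 30 = 37
= 240/37 = 240/37

240/37


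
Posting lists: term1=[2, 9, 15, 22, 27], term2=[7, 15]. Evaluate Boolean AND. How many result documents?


Boolean AND: find intersection of posting lists
term1 docs: [2, 9, 15, 22, 27]
term2 docs: [7, 15]
Intersection: [15]
|intersection| = 1

1


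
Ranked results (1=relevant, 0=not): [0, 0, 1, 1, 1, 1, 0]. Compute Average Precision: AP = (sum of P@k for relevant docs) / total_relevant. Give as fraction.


Computing P@k for each relevant position:
Position 1: not relevant
Position 2: not relevant
Position 3: relevant, P@3 = 1/3 = 1/3
Position 4: relevant, P@4 = 2/4 = 1/2
Position 5: relevant, P@5 = 3/5 = 3/5
Position 6: relevant, P@6 = 4/6 = 2/3
Position 7: not relevant
Sum of P@k = 1/3 + 1/2 + 3/5 + 2/3 = 21/10
AP = 21/10 / 4 = 21/40

21/40


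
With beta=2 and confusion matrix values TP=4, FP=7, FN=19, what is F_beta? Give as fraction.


P = TP/(TP+FP) = 4/11 = 4/11
R = TP/(TP+FN) = 4/23 = 4/23
beta^2 = 2^2 = 4
(1 + beta^2) = 5
Numerator = (1+beta^2)*P*R = 80/253
Denominator = beta^2*P + R = 16/11 + 4/23 = 412/253
F_beta = 20/103

20/103


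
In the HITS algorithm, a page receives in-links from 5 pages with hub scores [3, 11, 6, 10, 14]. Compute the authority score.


Authority = sum of hub scores of in-linkers
In-link 1: hub score = 3
In-link 2: hub score = 11
In-link 3: hub score = 6
In-link 4: hub score = 10
In-link 5: hub score = 14
Authority = 3 + 11 + 6 + 10 + 14 = 44

44


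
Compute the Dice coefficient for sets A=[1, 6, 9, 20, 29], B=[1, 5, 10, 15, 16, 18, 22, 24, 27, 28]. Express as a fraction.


A intersect B = [1]
|A intersect B| = 1
|A| = 5, |B| = 10
Dice = 2*1 / (5+10)
= 2 / 15 = 2/15

2/15


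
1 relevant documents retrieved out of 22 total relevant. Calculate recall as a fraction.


Recall = retrieved_relevant / total_relevant
= 1 / 22
= 1 / (1 + 21)
= 1/22

1/22


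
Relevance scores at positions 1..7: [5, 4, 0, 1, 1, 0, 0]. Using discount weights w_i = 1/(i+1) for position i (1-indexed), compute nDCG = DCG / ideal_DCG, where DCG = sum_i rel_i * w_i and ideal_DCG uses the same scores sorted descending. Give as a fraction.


Position discount weights w_i = 1/(i+1) for i=1..7:
Weights = [1/2, 1/3, 1/4, 1/5, 1/6, 1/7, 1/8]
Actual relevance: [5, 4, 0, 1, 1, 0, 0]
DCG = 5/2 + 4/3 + 0/4 + 1/5 + 1/6 + 0/7 + 0/8 = 21/5
Ideal relevance (sorted desc): [5, 4, 1, 1, 0, 0, 0]
Ideal DCG = 5/2 + 4/3 + 1/4 + 1/5 + 0/6 + 0/7 + 0/8 = 257/60
nDCG = DCG / ideal_DCG = 21/5 / 257/60 = 252/257

252/257


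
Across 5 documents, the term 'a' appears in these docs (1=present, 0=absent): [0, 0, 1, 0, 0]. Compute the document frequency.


Checking each document for 'a':
Doc 1: absent
Doc 2: absent
Doc 3: present
Doc 4: absent
Doc 5: absent
df = sum of presences = 0 + 0 + 1 + 0 + 0 = 1

1


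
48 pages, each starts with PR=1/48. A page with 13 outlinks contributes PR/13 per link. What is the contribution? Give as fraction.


Initial PR = 1/48 = 1/48
Outlinks = 13
Contribution per link = PR / outlinks
= 1/48 / 13
= 1/624

1/624


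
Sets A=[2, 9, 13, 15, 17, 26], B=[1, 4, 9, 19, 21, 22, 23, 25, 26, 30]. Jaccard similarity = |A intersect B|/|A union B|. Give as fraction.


A intersect B = [9, 26]
|A intersect B| = 2
A union B = [1, 2, 4, 9, 13, 15, 17, 19, 21, 22, 23, 25, 26, 30]
|A union B| = 14
Jaccard = 2/14 = 1/7

1/7


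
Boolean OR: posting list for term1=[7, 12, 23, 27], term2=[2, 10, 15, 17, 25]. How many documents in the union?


Boolean OR: find union of posting lists
term1 docs: [7, 12, 23, 27]
term2 docs: [2, 10, 15, 17, 25]
Union: [2, 7, 10, 12, 15, 17, 23, 25, 27]
|union| = 9

9


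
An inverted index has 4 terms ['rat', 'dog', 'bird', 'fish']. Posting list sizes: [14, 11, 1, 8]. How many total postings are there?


Summing posting list sizes:
'rat': 14 postings
'dog': 11 postings
'bird': 1 postings
'fish': 8 postings
Total = 14 + 11 + 1 + 8 = 34

34


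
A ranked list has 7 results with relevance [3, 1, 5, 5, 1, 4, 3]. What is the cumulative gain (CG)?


Cumulative Gain = sum of relevance scores
Position 1: rel=3, running sum=3
Position 2: rel=1, running sum=4
Position 3: rel=5, running sum=9
Position 4: rel=5, running sum=14
Position 5: rel=1, running sum=15
Position 6: rel=4, running sum=19
Position 7: rel=3, running sum=22
CG = 22

22


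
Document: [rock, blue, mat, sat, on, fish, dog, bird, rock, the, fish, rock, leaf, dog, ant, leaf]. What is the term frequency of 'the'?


Document has 16 words
Scanning for 'the':
Found at positions: [9]
Count = 1

1


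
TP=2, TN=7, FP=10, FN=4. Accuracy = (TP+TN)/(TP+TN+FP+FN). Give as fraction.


Accuracy = (TP + TN) / (TP + TN + FP + FN)
TP + TN = 2 + 7 = 9
Total = 2 + 7 + 10 + 4 = 23
Accuracy = 9 / 23 = 9/23

9/23


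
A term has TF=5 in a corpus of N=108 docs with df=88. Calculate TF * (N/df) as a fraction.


TF * (N/df)
= 5 * (108/88)
= 5 * 27/22
= 135/22

135/22


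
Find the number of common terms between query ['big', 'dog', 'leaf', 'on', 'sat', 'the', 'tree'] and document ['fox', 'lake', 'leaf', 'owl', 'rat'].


Query terms: ['big', 'dog', 'leaf', 'on', 'sat', 'the', 'tree']
Document terms: ['fox', 'lake', 'leaf', 'owl', 'rat']
Common terms: ['leaf']
Overlap count = 1

1


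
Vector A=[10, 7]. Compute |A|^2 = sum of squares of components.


|A|^2 = sum of squared components
A[0]^2 = 10^2 = 100
A[1]^2 = 7^2 = 49
Sum = 100 + 49 = 149

149


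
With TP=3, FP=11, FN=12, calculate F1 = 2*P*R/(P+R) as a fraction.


F1 = 2 * P * R / (P + R)
P = TP/(TP+FP) = 3/14 = 3/14
R = TP/(TP+FN) = 3/15 = 1/5
2 * P * R = 2 * 3/14 * 1/5 = 3/35
P + R = 3/14 + 1/5 = 29/70
F1 = 3/35 / 29/70 = 6/29

6/29


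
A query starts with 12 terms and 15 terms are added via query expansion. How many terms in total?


Original terms: 12
Expansion terms: 15
Total = 12 + 15 = 27

27


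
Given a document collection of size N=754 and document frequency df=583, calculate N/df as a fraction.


IDF ratio = N / df
= 754 / 583
= 754/583

754/583


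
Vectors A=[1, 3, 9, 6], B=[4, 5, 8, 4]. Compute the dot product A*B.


Dot product = sum of element-wise products
A[0]*B[0] = 1*4 = 4
A[1]*B[1] = 3*5 = 15
A[2]*B[2] = 9*8 = 72
A[3]*B[3] = 6*4 = 24
Sum = 4 + 15 + 72 + 24 = 115

115


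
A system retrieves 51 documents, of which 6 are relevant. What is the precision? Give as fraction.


Precision = relevant_retrieved / total_retrieved
= 6 / 51
= 6 / (6 + 45)
= 2/17

2/17


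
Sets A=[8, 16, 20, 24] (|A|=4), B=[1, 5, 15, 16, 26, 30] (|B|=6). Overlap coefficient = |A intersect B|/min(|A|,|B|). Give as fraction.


A intersect B = [16]
|A intersect B| = 1
min(|A|, |B|) = min(4, 6) = 4
Overlap = 1 / 4 = 1/4

1/4


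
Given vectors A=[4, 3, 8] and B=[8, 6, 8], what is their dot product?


Dot product = sum of element-wise products
A[0]*B[0] = 4*8 = 32
A[1]*B[1] = 3*6 = 18
A[2]*B[2] = 8*8 = 64
Sum = 32 + 18 + 64 = 114

114


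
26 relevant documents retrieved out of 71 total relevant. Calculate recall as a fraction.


Recall = retrieved_relevant / total_relevant
= 26 / 71
= 26 / (26 + 45)
= 26/71

26/71


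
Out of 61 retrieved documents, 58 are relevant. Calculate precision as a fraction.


Precision = relevant_retrieved / total_retrieved
= 58 / 61
= 58 / (58 + 3)
= 58/61

58/61


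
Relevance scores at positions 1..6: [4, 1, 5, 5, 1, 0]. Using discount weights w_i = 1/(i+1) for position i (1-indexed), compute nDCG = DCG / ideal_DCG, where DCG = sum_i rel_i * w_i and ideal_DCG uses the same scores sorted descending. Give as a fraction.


Position discount weights w_i = 1/(i+1) for i=1..6:
Weights = [1/2, 1/3, 1/4, 1/5, 1/6, 1/7]
Actual relevance: [4, 1, 5, 5, 1, 0]
DCG = 4/2 + 1/3 + 5/4 + 5/5 + 1/6 + 0/7 = 19/4
Ideal relevance (sorted desc): [5, 5, 4, 1, 1, 0]
Ideal DCG = 5/2 + 5/3 + 4/4 + 1/5 + 1/6 + 0/7 = 83/15
nDCG = DCG / ideal_DCG = 19/4 / 83/15 = 285/332

285/332


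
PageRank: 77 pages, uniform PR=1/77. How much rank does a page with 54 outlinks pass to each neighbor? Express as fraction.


Initial PR = 1/77 = 1/77
Outlinks = 54
Contribution per link = PR / outlinks
= 1/77 / 54
= 1/4158

1/4158


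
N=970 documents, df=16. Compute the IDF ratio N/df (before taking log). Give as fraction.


IDF ratio = N / df
= 970 / 16
= 485/8

485/8


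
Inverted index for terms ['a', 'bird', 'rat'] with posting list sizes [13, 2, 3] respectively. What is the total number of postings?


Summing posting list sizes:
'a': 13 postings
'bird': 2 postings
'rat': 3 postings
Total = 13 + 2 + 3 = 18

18


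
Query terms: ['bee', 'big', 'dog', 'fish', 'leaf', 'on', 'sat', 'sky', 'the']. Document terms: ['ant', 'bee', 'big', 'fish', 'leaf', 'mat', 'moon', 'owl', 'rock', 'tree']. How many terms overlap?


Query terms: ['bee', 'big', 'dog', 'fish', 'leaf', 'on', 'sat', 'sky', 'the']
Document terms: ['ant', 'bee', 'big', 'fish', 'leaf', 'mat', 'moon', 'owl', 'rock', 'tree']
Common terms: ['bee', 'big', 'fish', 'leaf']
Overlap count = 4

4


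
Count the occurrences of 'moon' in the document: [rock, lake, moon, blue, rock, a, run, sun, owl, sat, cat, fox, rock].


Document has 13 words
Scanning for 'moon':
Found at positions: [2]
Count = 1

1


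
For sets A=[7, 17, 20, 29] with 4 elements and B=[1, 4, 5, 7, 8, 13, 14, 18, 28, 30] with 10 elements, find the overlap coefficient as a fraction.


A intersect B = [7]
|A intersect B| = 1
min(|A|, |B|) = min(4, 10) = 4
Overlap = 1 / 4 = 1/4

1/4


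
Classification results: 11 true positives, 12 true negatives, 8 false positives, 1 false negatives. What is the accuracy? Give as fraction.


Accuracy = (TP + TN) / (TP + TN + FP + FN)
TP + TN = 11 + 12 = 23
Total = 11 + 12 + 8 + 1 = 32
Accuracy = 23 / 32 = 23/32

23/32


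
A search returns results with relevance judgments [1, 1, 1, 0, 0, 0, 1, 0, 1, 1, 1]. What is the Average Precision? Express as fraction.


Computing P@k for each relevant position:
Position 1: relevant, P@1 = 1/1 = 1
Position 2: relevant, P@2 = 2/2 = 1
Position 3: relevant, P@3 = 3/3 = 1
Position 4: not relevant
Position 5: not relevant
Position 6: not relevant
Position 7: relevant, P@7 = 4/7 = 4/7
Position 8: not relevant
Position 9: relevant, P@9 = 5/9 = 5/9
Position 10: relevant, P@10 = 6/10 = 3/5
Position 11: relevant, P@11 = 7/11 = 7/11
Sum of P@k = 1 + 1 + 1 + 4/7 + 5/9 + 3/5 + 7/11 = 18584/3465
AP = 18584/3465 / 7 = 18584/24255

18584/24255


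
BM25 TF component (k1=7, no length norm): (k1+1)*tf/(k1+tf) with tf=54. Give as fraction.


BM25 TF component = (k1+1)*tf / (k1+tf)
k1 = 7, tf = 54
Numerator = (7+1)*54 = 432
Denominator = 7 + 54 = 61
= 432/61 = 432/61

432/61


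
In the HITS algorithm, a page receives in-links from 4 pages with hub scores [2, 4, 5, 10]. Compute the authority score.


Authority = sum of hub scores of in-linkers
In-link 1: hub score = 2
In-link 2: hub score = 4
In-link 3: hub score = 5
In-link 4: hub score = 10
Authority = 2 + 4 + 5 + 10 = 21

21


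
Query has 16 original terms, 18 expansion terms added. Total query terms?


Original terms: 16
Expansion terms: 18
Total = 16 + 18 = 34

34


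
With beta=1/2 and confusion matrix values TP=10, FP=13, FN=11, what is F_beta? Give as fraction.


P = TP/(TP+FP) = 10/23 = 10/23
R = TP/(TP+FN) = 10/21 = 10/21
beta^2 = 1/2^2 = 1/4
(1 + beta^2) = 5/4
Numerator = (1+beta^2)*P*R = 125/483
Denominator = beta^2*P + R = 5/46 + 10/21 = 565/966
F_beta = 50/113

50/113


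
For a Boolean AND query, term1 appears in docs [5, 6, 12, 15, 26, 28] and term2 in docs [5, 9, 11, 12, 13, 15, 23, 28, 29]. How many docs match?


Boolean AND: find intersection of posting lists
term1 docs: [5, 6, 12, 15, 26, 28]
term2 docs: [5, 9, 11, 12, 13, 15, 23, 28, 29]
Intersection: [5, 12, 15, 28]
|intersection| = 4

4


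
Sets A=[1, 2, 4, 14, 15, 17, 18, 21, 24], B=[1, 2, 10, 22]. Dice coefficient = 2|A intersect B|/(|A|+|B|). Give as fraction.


A intersect B = [1, 2]
|A intersect B| = 2
|A| = 9, |B| = 4
Dice = 2*2 / (9+4)
= 4 / 13 = 4/13

4/13


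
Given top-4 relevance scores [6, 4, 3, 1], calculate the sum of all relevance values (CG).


Cumulative Gain = sum of relevance scores
Position 1: rel=6, running sum=6
Position 2: rel=4, running sum=10
Position 3: rel=3, running sum=13
Position 4: rel=1, running sum=14
CG = 14

14


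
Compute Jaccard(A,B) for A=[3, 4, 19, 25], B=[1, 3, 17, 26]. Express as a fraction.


A intersect B = [3]
|A intersect B| = 1
A union B = [1, 3, 4, 17, 19, 25, 26]
|A union B| = 7
Jaccard = 1/7 = 1/7

1/7


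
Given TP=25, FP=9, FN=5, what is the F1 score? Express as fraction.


F1 = 2 * P * R / (P + R)
P = TP/(TP+FP) = 25/34 = 25/34
R = TP/(TP+FN) = 25/30 = 5/6
2 * P * R = 2 * 25/34 * 5/6 = 125/102
P + R = 25/34 + 5/6 = 80/51
F1 = 125/102 / 80/51 = 25/32

25/32


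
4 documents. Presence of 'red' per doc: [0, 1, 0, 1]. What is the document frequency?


Checking each document for 'red':
Doc 1: absent
Doc 2: present
Doc 3: absent
Doc 4: present
df = sum of presences = 0 + 1 + 0 + 1 = 2

2


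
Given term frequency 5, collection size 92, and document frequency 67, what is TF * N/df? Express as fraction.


TF * (N/df)
= 5 * (92/67)
= 5 * 92/67
= 460/67

460/67


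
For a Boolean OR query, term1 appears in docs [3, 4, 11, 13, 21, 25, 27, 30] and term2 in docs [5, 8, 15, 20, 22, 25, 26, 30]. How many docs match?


Boolean OR: find union of posting lists
term1 docs: [3, 4, 11, 13, 21, 25, 27, 30]
term2 docs: [5, 8, 15, 20, 22, 25, 26, 30]
Union: [3, 4, 5, 8, 11, 13, 15, 20, 21, 22, 25, 26, 27, 30]
|union| = 14

14


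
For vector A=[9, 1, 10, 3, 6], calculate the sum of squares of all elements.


|A|^2 = sum of squared components
A[0]^2 = 9^2 = 81
A[1]^2 = 1^2 = 1
A[2]^2 = 10^2 = 100
A[3]^2 = 3^2 = 9
A[4]^2 = 6^2 = 36
Sum = 81 + 1 + 100 + 9 + 36 = 227

227


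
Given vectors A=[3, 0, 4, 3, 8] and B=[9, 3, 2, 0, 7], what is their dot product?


Dot product = sum of element-wise products
A[0]*B[0] = 3*9 = 27
A[1]*B[1] = 0*3 = 0
A[2]*B[2] = 4*2 = 8
A[3]*B[3] = 3*0 = 0
A[4]*B[4] = 8*7 = 56
Sum = 27 + 0 + 8 + 0 + 56 = 91

91


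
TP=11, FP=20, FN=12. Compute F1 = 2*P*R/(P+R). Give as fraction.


F1 = 2 * P * R / (P + R)
P = TP/(TP+FP) = 11/31 = 11/31
R = TP/(TP+FN) = 11/23 = 11/23
2 * P * R = 2 * 11/31 * 11/23 = 242/713
P + R = 11/31 + 11/23 = 594/713
F1 = 242/713 / 594/713 = 11/27

11/27


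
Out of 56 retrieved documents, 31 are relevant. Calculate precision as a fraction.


Precision = relevant_retrieved / total_retrieved
= 31 / 56
= 31 / (31 + 25)
= 31/56

31/56


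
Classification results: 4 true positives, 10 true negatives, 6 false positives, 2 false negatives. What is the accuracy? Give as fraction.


Accuracy = (TP + TN) / (TP + TN + FP + FN)
TP + TN = 4 + 10 = 14
Total = 4 + 10 + 6 + 2 = 22
Accuracy = 14 / 22 = 7/11

7/11


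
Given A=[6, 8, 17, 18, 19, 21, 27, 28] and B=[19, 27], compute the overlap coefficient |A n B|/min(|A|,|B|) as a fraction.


A intersect B = [19, 27]
|A intersect B| = 2
min(|A|, |B|) = min(8, 2) = 2
Overlap = 2 / 2 = 1

1


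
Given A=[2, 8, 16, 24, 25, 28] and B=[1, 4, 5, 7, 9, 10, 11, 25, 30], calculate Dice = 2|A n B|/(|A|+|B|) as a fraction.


A intersect B = [25]
|A intersect B| = 1
|A| = 6, |B| = 9
Dice = 2*1 / (6+9)
= 2 / 15 = 2/15

2/15


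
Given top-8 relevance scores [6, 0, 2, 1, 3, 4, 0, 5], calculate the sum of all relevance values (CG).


Cumulative Gain = sum of relevance scores
Position 1: rel=6, running sum=6
Position 2: rel=0, running sum=6
Position 3: rel=2, running sum=8
Position 4: rel=1, running sum=9
Position 5: rel=3, running sum=12
Position 6: rel=4, running sum=16
Position 7: rel=0, running sum=16
Position 8: rel=5, running sum=21
CG = 21

21


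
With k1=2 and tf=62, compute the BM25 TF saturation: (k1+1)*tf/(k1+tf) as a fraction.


BM25 TF component = (k1+1)*tf / (k1+tf)
k1 = 2, tf = 62
Numerator = (2+1)*62 = 186
Denominator = 2 + 62 = 64
= 186/64 = 93/32

93/32


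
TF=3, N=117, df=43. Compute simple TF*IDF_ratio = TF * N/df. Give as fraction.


TF * (N/df)
= 3 * (117/43)
= 3 * 117/43
= 351/43

351/43


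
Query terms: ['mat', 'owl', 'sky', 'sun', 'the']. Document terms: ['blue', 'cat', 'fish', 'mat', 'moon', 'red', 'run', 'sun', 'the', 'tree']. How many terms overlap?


Query terms: ['mat', 'owl', 'sky', 'sun', 'the']
Document terms: ['blue', 'cat', 'fish', 'mat', 'moon', 'red', 'run', 'sun', 'the', 'tree']
Common terms: ['mat', 'sun', 'the']
Overlap count = 3

3


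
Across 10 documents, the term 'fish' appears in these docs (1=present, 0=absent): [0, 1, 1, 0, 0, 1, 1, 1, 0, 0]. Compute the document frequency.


Checking each document for 'fish':
Doc 1: absent
Doc 2: present
Doc 3: present
Doc 4: absent
Doc 5: absent
Doc 6: present
Doc 7: present
Doc 8: present
Doc 9: absent
Doc 10: absent
df = sum of presences = 0 + 1 + 1 + 0 + 0 + 1 + 1 + 1 + 0 + 0 = 5

5


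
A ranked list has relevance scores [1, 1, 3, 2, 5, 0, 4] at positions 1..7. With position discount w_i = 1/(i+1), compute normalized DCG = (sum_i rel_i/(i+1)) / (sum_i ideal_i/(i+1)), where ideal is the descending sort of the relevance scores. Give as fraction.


Position discount weights w_i = 1/(i+1) for i=1..7:
Weights = [1/2, 1/3, 1/4, 1/5, 1/6, 1/7, 1/8]
Actual relevance: [1, 1, 3, 2, 5, 0, 4]
DCG = 1/2 + 1/3 + 3/4 + 2/5 + 5/6 + 0/7 + 4/8 = 199/60
Ideal relevance (sorted desc): [5, 4, 3, 2, 1, 1, 0]
Ideal DCG = 5/2 + 4/3 + 3/4 + 2/5 + 1/6 + 1/7 + 0/8 = 741/140
nDCG = DCG / ideal_DCG = 199/60 / 741/140 = 1393/2223

1393/2223


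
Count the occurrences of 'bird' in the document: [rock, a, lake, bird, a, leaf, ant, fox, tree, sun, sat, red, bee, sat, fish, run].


Document has 16 words
Scanning for 'bird':
Found at positions: [3]
Count = 1

1


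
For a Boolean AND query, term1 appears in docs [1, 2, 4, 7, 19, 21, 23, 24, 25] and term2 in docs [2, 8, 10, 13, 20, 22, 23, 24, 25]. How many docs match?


Boolean AND: find intersection of posting lists
term1 docs: [1, 2, 4, 7, 19, 21, 23, 24, 25]
term2 docs: [2, 8, 10, 13, 20, 22, 23, 24, 25]
Intersection: [2, 23, 24, 25]
|intersection| = 4

4


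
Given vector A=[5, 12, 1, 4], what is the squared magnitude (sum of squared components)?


|A|^2 = sum of squared components
A[0]^2 = 5^2 = 25
A[1]^2 = 12^2 = 144
A[2]^2 = 1^2 = 1
A[3]^2 = 4^2 = 16
Sum = 25 + 144 + 1 + 16 = 186

186


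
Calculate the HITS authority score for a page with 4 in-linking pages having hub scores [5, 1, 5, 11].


Authority = sum of hub scores of in-linkers
In-link 1: hub score = 5
In-link 2: hub score = 1
In-link 3: hub score = 5
In-link 4: hub score = 11
Authority = 5 + 1 + 5 + 11 = 22

22


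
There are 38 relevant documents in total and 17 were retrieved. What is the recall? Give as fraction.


Recall = retrieved_relevant / total_relevant
= 17 / 38
= 17 / (17 + 21)
= 17/38

17/38


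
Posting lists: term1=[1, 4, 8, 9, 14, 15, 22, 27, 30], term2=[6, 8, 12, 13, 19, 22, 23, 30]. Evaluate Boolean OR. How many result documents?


Boolean OR: find union of posting lists
term1 docs: [1, 4, 8, 9, 14, 15, 22, 27, 30]
term2 docs: [6, 8, 12, 13, 19, 22, 23, 30]
Union: [1, 4, 6, 8, 9, 12, 13, 14, 15, 19, 22, 23, 27, 30]
|union| = 14

14


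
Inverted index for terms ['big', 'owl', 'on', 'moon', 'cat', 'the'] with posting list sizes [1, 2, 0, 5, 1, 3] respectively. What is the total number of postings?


Summing posting list sizes:
'big': 1 postings
'owl': 2 postings
'on': 0 postings
'moon': 5 postings
'cat': 1 postings
'the': 3 postings
Total = 1 + 2 + 0 + 5 + 1 + 3 = 12

12


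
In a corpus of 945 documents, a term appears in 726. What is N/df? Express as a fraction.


IDF ratio = N / df
= 945 / 726
= 315/242

315/242


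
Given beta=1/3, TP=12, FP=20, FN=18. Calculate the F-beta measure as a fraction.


P = TP/(TP+FP) = 12/32 = 3/8
R = TP/(TP+FN) = 12/30 = 2/5
beta^2 = 1/3^2 = 1/9
(1 + beta^2) = 10/9
Numerator = (1+beta^2)*P*R = 1/6
Denominator = beta^2*P + R = 1/24 + 2/5 = 53/120
F_beta = 20/53

20/53


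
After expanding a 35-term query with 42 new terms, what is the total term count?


Original terms: 35
Expansion terms: 42
Total = 35 + 42 = 77

77


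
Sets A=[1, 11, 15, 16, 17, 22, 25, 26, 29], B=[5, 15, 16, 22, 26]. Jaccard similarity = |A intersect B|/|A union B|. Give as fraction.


A intersect B = [15, 16, 22, 26]
|A intersect B| = 4
A union B = [1, 5, 11, 15, 16, 17, 22, 25, 26, 29]
|A union B| = 10
Jaccard = 4/10 = 2/5

2/5


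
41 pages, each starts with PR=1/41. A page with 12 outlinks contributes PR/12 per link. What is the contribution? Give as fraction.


Initial PR = 1/41 = 1/41
Outlinks = 12
Contribution per link = PR / outlinks
= 1/41 / 12
= 1/492

1/492


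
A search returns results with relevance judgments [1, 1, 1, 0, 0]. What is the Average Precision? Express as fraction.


Computing P@k for each relevant position:
Position 1: relevant, P@1 = 1/1 = 1
Position 2: relevant, P@2 = 2/2 = 1
Position 3: relevant, P@3 = 3/3 = 1
Position 4: not relevant
Position 5: not relevant
Sum of P@k = 1 + 1 + 1 = 3
AP = 3 / 3 = 1

1


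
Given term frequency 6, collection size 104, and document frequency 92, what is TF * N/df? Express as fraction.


TF * (N/df)
= 6 * (104/92)
= 6 * 26/23
= 156/23

156/23


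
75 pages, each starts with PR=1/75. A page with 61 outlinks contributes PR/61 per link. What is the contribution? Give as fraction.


Initial PR = 1/75 = 1/75
Outlinks = 61
Contribution per link = PR / outlinks
= 1/75 / 61
= 1/4575

1/4575


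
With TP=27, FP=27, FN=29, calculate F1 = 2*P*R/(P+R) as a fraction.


F1 = 2 * P * R / (P + R)
P = TP/(TP+FP) = 27/54 = 1/2
R = TP/(TP+FN) = 27/56 = 27/56
2 * P * R = 2 * 1/2 * 27/56 = 27/56
P + R = 1/2 + 27/56 = 55/56
F1 = 27/56 / 55/56 = 27/55

27/55


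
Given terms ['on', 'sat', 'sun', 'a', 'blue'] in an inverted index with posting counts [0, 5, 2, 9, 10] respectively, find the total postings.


Summing posting list sizes:
'on': 0 postings
'sat': 5 postings
'sun': 2 postings
'a': 9 postings
'blue': 10 postings
Total = 0 + 5 + 2 + 9 + 10 = 26

26


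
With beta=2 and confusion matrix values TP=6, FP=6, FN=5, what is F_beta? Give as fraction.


P = TP/(TP+FP) = 6/12 = 1/2
R = TP/(TP+FN) = 6/11 = 6/11
beta^2 = 2^2 = 4
(1 + beta^2) = 5
Numerator = (1+beta^2)*P*R = 15/11
Denominator = beta^2*P + R = 2 + 6/11 = 28/11
F_beta = 15/28

15/28


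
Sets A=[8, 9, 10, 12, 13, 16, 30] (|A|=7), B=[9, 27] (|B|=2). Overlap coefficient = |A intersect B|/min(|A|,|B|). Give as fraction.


A intersect B = [9]
|A intersect B| = 1
min(|A|, |B|) = min(7, 2) = 2
Overlap = 1 / 2 = 1/2

1/2


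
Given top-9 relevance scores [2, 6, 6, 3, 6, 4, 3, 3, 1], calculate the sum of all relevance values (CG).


Cumulative Gain = sum of relevance scores
Position 1: rel=2, running sum=2
Position 2: rel=6, running sum=8
Position 3: rel=6, running sum=14
Position 4: rel=3, running sum=17
Position 5: rel=6, running sum=23
Position 6: rel=4, running sum=27
Position 7: rel=3, running sum=30
Position 8: rel=3, running sum=33
Position 9: rel=1, running sum=34
CG = 34

34


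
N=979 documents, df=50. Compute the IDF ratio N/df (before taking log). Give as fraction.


IDF ratio = N / df
= 979 / 50
= 979/50

979/50


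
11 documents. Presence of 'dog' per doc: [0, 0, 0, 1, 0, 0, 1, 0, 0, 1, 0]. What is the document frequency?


Checking each document for 'dog':
Doc 1: absent
Doc 2: absent
Doc 3: absent
Doc 4: present
Doc 5: absent
Doc 6: absent
Doc 7: present
Doc 8: absent
Doc 9: absent
Doc 10: present
Doc 11: absent
df = sum of presences = 0 + 0 + 0 + 1 + 0 + 0 + 1 + 0 + 0 + 1 + 0 = 3

3


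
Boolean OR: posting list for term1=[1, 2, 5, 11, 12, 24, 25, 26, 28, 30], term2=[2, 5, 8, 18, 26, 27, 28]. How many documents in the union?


Boolean OR: find union of posting lists
term1 docs: [1, 2, 5, 11, 12, 24, 25, 26, 28, 30]
term2 docs: [2, 5, 8, 18, 26, 27, 28]
Union: [1, 2, 5, 8, 11, 12, 18, 24, 25, 26, 27, 28, 30]
|union| = 13

13
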